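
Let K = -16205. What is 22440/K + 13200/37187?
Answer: -124114056/120523067 ≈ -1.0298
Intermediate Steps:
22440/K + 13200/37187 = 22440/(-16205) + 13200/37187 = 22440*(-1/16205) + 13200*(1/37187) = -4488/3241 + 13200/37187 = -124114056/120523067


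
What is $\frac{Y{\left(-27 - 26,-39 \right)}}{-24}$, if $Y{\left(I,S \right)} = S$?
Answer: $\frac{13}{8} \approx 1.625$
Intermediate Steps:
$\frac{Y{\left(-27 - 26,-39 \right)}}{-24} = \frac{1}{-24} \left(-39\right) = \left(- \frac{1}{24}\right) \left(-39\right) = \frac{13}{8}$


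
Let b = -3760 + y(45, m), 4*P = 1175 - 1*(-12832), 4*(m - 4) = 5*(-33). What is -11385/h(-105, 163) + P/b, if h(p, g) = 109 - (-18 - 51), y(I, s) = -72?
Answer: -88501263/1364192 ≈ -64.875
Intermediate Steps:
m = -149/4 (m = 4 + (5*(-33))/4 = 4 + (¼)*(-165) = 4 - 165/4 = -149/4 ≈ -37.250)
P = 14007/4 (P = (1175 - 1*(-12832))/4 = (1175 + 12832)/4 = (¼)*14007 = 14007/4 ≈ 3501.8)
b = -3832 (b = -3760 - 72 = -3832)
h(p, g) = 178 (h(p, g) = 109 - 1*(-69) = 109 + 69 = 178)
-11385/h(-105, 163) + P/b = -11385/178 + (14007/4)/(-3832) = -11385*1/178 + (14007/4)*(-1/3832) = -11385/178 - 14007/15328 = -88501263/1364192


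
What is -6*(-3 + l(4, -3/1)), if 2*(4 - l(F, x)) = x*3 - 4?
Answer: -45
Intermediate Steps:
l(F, x) = 6 - 3*x/2 (l(F, x) = 4 - (x*3 - 4)/2 = 4 - (3*x - 4)/2 = 4 - (-4 + 3*x)/2 = 4 + (2 - 3*x/2) = 6 - 3*x/2)
-6*(-3 + l(4, -3/1)) = -6*(-3 + (6 - (-9)/(2*1))) = -6*(-3 + (6 - (-9)/2)) = -6*(-3 + (6 - 3/2*(-3))) = -6*(-3 + (6 + 9/2)) = -6*(-3 + 21/2) = -6*15/2 = -45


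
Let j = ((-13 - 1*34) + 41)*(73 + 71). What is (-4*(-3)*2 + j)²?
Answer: 705600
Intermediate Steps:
j = -864 (j = ((-13 - 34) + 41)*144 = (-47 + 41)*144 = -6*144 = -864)
(-4*(-3)*2 + j)² = (-4*(-3)*2 - 864)² = (12*2 - 864)² = (24 - 864)² = (-840)² = 705600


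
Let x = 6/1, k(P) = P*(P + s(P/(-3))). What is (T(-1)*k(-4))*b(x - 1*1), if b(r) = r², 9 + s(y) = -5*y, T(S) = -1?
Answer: -5900/3 ≈ -1966.7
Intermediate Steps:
s(y) = -9 - 5*y
k(P) = P*(-9 + 8*P/3) (k(P) = P*(P + (-9 - 5*P/(-3))) = P*(P + (-9 - 5*P*(-1)/3)) = P*(P + (-9 - (-5)*P/3)) = P*(P + (-9 + 5*P/3)) = P*(-9 + 8*P/3))
x = 6 (x = 6*1 = 6)
(T(-1)*k(-4))*b(x - 1*1) = (-(-4)*(-27 + 8*(-4))/3)*(6 - 1*1)² = (-(-4)*(-27 - 32)/3)*(6 - 1)² = -(-4)*(-59)/3*5² = -1*236/3*25 = -236/3*25 = -5900/3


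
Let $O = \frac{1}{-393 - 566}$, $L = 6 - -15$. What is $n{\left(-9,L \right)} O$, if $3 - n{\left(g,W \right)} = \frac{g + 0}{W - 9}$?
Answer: $- \frac{15}{3836} \approx -0.0039103$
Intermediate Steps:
$L = 21$ ($L = 6 + 15 = 21$)
$O = - \frac{1}{959}$ ($O = \frac{1}{-959} = - \frac{1}{959} \approx -0.0010428$)
$n{\left(g,W \right)} = 3 - \frac{g}{-9 + W}$ ($n{\left(g,W \right)} = 3 - \frac{g + 0}{W - 9} = 3 - \frac{g}{-9 + W}$)
$n{\left(-9,L \right)} O = \frac{-27 - -9 + 3 \cdot 21}{-9 + 21} \left(- \frac{1}{959}\right) = \frac{-27 + 9 + 63}{12} \left(- \frac{1}{959}\right) = \frac{1}{12} \cdot 45 \left(- \frac{1}{959}\right) = \frac{15}{4} \left(- \frac{1}{959}\right) = - \frac{15}{3836}$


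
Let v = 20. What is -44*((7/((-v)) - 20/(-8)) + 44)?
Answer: -10153/5 ≈ -2030.6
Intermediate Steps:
-44*((7/((-v)) - 20/(-8)) + 44) = -44*((7/((-1*20)) - 20/(-8)) + 44) = -44*((7/(-20) - 20*(-⅛)) + 44) = -44*((7*(-1/20) + 5/2) + 44) = -44*((-7/20 + 5/2) + 44) = -44*(43/20 + 44) = -44*923/20 = -10153/5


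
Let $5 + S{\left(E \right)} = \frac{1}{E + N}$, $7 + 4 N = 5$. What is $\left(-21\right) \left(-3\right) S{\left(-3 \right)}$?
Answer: $-333$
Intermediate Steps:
$N = - \frac{1}{2}$ ($N = - \frac{7}{4} + \frac{1}{4} \cdot 5 = - \frac{7}{4} + \frac{5}{4} = - \frac{1}{2} \approx -0.5$)
$S{\left(E \right)} = -5 + \frac{1}{- \frac{1}{2} + E}$ ($S{\left(E \right)} = -5 + \frac{1}{E - \frac{1}{2}} = -5 + \frac{1}{- \frac{1}{2} + E}$)
$\left(-21\right) \left(-3\right) S{\left(-3 \right)} = \left(-21\right) \left(-3\right) \frac{7 - -30}{-1 + 2 \left(-3\right)} = 63 \frac{7 + 30}{-1 - 6} = 63 \frac{1}{-7} \cdot 37 = 63 \left(\left(- \frac{1}{7}\right) 37\right) = 63 \left(- \frac{37}{7}\right) = -333$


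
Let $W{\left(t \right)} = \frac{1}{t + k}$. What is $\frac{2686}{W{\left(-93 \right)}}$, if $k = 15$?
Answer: $-209508$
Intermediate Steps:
$W{\left(t \right)} = \frac{1}{15 + t}$ ($W{\left(t \right)} = \frac{1}{t + 15} = \frac{1}{15 + t}$)
$\frac{2686}{W{\left(-93 \right)}} = \frac{2686}{\frac{1}{15 - 93}} = \frac{2686}{\frac{1}{-78}} = \frac{2686}{- \frac{1}{78}} = 2686 \left(-78\right) = -209508$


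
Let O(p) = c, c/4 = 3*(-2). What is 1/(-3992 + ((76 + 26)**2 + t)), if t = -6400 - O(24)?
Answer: 1/36 ≈ 0.027778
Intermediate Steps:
c = -24 (c = 4*(3*(-2)) = 4*(-6) = -24)
O(p) = -24
t = -6376 (t = -6400 - 1*(-24) = -6400 + 24 = -6376)
1/(-3992 + ((76 + 26)**2 + t)) = 1/(-3992 + ((76 + 26)**2 - 6376)) = 1/(-3992 + (102**2 - 6376)) = 1/(-3992 + (10404 - 6376)) = 1/(-3992 + 4028) = 1/36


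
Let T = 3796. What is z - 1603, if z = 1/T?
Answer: -6084987/3796 ≈ -1603.0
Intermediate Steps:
z = 1/3796 ≈ 0.00026344
z - 1603 = 1/3796 - 1603 = -6084987/3796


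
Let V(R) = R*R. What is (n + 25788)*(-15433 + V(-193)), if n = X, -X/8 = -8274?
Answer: 2006635680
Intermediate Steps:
X = 66192 (X = -8*(-8274) = 66192)
V(R) = R**2
n = 66192
(n + 25788)*(-15433 + V(-193)) = (66192 + 25788)*(-15433 + (-193)**2) = 91980*(-15433 + 37249) = 91980*21816 = 2006635680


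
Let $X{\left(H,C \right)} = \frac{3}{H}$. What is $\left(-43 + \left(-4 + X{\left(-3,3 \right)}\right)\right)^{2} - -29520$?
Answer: $31824$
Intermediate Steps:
$\left(-43 + \left(-4 + X{\left(-3,3 \right)}\right)\right)^{2} - -29520 = \left(-43 - \left(4 - \frac{3}{-3}\right)\right)^{2} - -29520 = \left(-43 + \left(-4 + 3 \left(- \frac{1}{3}\right)\right)\right)^{2} + 29520 = \left(-43 - 5\right)^{2} + 29520 = \left(-48\right)^{2} + 29520 = 2304 + 29520 = 31824$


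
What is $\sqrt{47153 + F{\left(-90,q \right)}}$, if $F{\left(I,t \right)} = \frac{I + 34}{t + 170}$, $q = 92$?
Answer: $\frac{3 \sqrt{89909885}}{131} \approx 217.15$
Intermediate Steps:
$F{\left(I,t \right)} = \frac{34 + I}{170 + t}$
$\sqrt{47153 + F{\left(-90,q \right)}} = \sqrt{47153 + \frac{34 - 90}{170 + 92}} = \sqrt{47153 + \frac{1}{262} \left(-56\right)} = \sqrt{47153 - \frac{28}{131}} = \sqrt{\frac{6177015}{131}} = \frac{3 \sqrt{89909885}}{131}$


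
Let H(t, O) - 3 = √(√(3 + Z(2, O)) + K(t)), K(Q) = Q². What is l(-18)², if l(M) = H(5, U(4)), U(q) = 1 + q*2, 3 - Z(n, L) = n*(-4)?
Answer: (3 + √(25 + √14))² ≈ 69.908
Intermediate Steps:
Z(n, L) = 3 + 4*n (Z(n, L) = 3 - n*(-4) = 3 - (-4)*n = 3 + 4*n)
U(q) = 1 + 2*q
H(t, O) = 3 + √(√14 + t²) (H(t, O) = 3 + √(√(3 + (3 + 4*2)) + t²) = 3 + √(√(3 + (3 + 8)) + t²) = 3 + √(√(3 + 11) + t²) = 3 + √(√14 + t²))
l(M) = 3 + √(25 + √14) (l(M) = 3 + √(√14 + 5²) = 3 + √(√14 + 25) = 3 + √(25 + √14))
l(-18)² = (3 + √(25 + √14))²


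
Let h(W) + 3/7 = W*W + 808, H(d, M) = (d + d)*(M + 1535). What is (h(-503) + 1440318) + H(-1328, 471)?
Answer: -25436610/7 ≈ -3.6338e+6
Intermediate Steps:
H(d, M) = 2*d*(1535 + M) (H(d, M) = (2*d)*(1535 + M) = 2*d*(1535 + M))
h(W) = 5653/7 + W² (h(W) = -3/7 + (W*W + 808) = -3/7 + (W² + 808) = -3/7 + (808 + W²) = 5653/7 + W²)
(h(-503) + 1440318) + H(-1328, 471) = ((5653/7 + (-503)²) + 1440318) + 2*(-1328)*(1535 + 471) = ((5653/7 + 253009) + 1440318) + 2*(-1328)*2006 = (1776716/7 + 1440318) - 5327936 = 11858942/7 - 5327936 = -25436610/7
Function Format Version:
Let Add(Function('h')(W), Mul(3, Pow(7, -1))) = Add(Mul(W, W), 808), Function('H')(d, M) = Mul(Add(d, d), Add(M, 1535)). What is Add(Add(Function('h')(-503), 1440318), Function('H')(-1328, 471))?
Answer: Rational(-25436610, 7) ≈ -3.6338e+6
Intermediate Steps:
Function('H')(d, M) = Mul(2, d, Add(1535, M)) (Function('H')(d, M) = Mul(Mul(2, d), Add(1535, M)) = Mul(2, d, Add(1535, M)))
Function('h')(W) = Add(Rational(5653, 7), Pow(W, 2)) (Function('h')(W) = Add(Rational(-3, 7), Add(Mul(W, W), 808)) = Add(Rational(-3, 7), Add(Pow(W, 2), 808)) = Add(Rational(-3, 7), Add(808, Pow(W, 2))) = Add(Rational(5653, 7), Pow(W, 2)))
Add(Add(Function('h')(-503), 1440318), Function('H')(-1328, 471)) = Add(Add(Add(Rational(5653, 7), Pow(-503, 2)), 1440318), Mul(2, -1328, Add(1535, 471))) = Add(Add(Add(Rational(5653, 7), 253009), 1440318), Mul(2, -1328, 2006)) = Add(Add(Rational(1776716, 7), 1440318), -5327936) = Add(Rational(11858942, 7), -5327936) = Rational(-25436610, 7)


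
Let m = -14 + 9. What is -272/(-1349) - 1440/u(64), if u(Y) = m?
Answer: 388784/1349 ≈ 288.20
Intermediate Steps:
m = -5
u(Y) = -5
-272/(-1349) - 1440/u(64) = -272/(-1349) - 1440/(-5) = -272*(-1/1349) - 1440*(-1/5) = 272/1349 + 288 = 388784/1349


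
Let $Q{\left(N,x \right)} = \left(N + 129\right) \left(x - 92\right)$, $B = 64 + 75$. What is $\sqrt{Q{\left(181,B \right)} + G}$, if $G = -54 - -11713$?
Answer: $\sqrt{26229} \approx 161.95$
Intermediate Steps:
$B = 139$
$G = 11659$ ($G = -54 + 11713 = 11659$)
$Q{\left(N,x \right)} = \left(-92 + x\right) \left(129 + N\right)$ ($Q{\left(N,x \right)} = \left(129 + N\right) \left(-92 + x\right) = \left(-92 + x\right) \left(129 + N\right)$)
$\sqrt{Q{\left(181,B \right)} + G} = \sqrt{\left(-11868 - 16652 + 129 \cdot 139 + 181 \cdot 139\right) + 11659} = \sqrt{\left(-11868 - 16652 + 17931 + 25159\right) + 11659} = \sqrt{14570 + 11659} = \sqrt{26229}$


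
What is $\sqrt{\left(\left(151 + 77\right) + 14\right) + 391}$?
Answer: $\sqrt{633} \approx 25.159$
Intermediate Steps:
$\sqrt{\left(\left(151 + 77\right) + 14\right) + 391} = \sqrt{\left(228 + 14\right) + 391} = \sqrt{242 + 391} = \sqrt{633}$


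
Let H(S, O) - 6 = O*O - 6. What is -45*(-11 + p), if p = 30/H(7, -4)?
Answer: 3285/8 ≈ 410.63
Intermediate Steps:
H(S, O) = O**2 (H(S, O) = 6 + (O*O - 6) = 6 + (O**2 - 6) = 6 + (-6 + O**2) = O**2)
p = 15/8 (p = 30/((-4)**2) = 30/16 = 30*(1/16) = 15/8 ≈ 1.8750)
-45*(-11 + p) = -45*(-11 + 15/8) = -45*(-73/8) = 3285/8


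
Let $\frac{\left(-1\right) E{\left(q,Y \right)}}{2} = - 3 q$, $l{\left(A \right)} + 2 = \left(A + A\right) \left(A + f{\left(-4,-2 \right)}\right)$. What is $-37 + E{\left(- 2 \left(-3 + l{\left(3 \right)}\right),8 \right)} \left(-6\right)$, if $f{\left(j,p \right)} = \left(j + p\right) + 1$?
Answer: $-1261$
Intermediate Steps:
$f{\left(j,p \right)} = 1 + j + p$
$l{\left(A \right)} = -2 + 2 A \left(-5 + A\right)$ ($l{\left(A \right)} = -2 + \left(A + A\right) \left(A - 5\right) = -2 + 2 A \left(A - 5\right) = -2 + 2 A \left(-5 + A\right)$)
$E{\left(q,Y \right)} = 6 q$ ($E{\left(q,Y \right)} = - 2 \left(- 3 q\right) = 6 q$)
$-37 + E{\left(- 2 \left(-3 + l{\left(3 \right)}\right),8 \right)} \left(-6\right) = -37 + 6 \left(- 2 \left(-3 - \left(32 - 18\right)\right)\right) \left(-6\right) = -37 + 6 \left(- 2 \left(-3 - 14\right)\right) \left(-6\right) = -37 + 6 \left(\left(-2\right) \left(-17\right)\right) \left(-6\right) = -37 + 6 \cdot 34 \left(-6\right) = -37 + 204 \left(-6\right) = -37 - 1224 = -1261$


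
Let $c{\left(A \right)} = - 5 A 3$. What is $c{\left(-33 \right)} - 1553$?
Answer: $-1058$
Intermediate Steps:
$c{\left(A \right)} = - 15 A$
$c{\left(-33 \right)} - 1553 = \left(-15\right) \left(-33\right) - 1553 = 495 - 1553 = -1058$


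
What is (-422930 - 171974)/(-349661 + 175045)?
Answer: 74363/21827 ≈ 3.4069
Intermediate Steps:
(-422930 - 171974)/(-349661 + 175045) = -594904/(-174616) = -594904*(-1/174616) = 74363/21827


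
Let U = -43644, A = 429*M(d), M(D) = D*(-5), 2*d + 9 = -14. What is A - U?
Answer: 136623/2 ≈ 68312.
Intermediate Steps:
d = -23/2 (d = -9/2 + (1/2)*(-14) = -9/2 - 7 = -23/2 ≈ -11.500)
M(D) = -5*D
A = 49335/2 (A = 429*(-5*(-23/2)) = 429*(115/2) = 49335/2 ≈ 24668.)
A - U = 49335/2 - 1*(-43644) = 49335/2 + 43644 = 136623/2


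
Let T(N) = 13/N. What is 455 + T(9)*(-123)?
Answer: 832/3 ≈ 277.33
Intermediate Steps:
455 + T(9)*(-123) = 455 + (13/9)*(-123) = 455 - 533/3 = 832/3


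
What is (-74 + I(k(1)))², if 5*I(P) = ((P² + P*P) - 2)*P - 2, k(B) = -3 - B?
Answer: 242064/25 ≈ 9682.6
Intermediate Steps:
I(P) = -⅖ + P*(-2 + 2*P²)/5 (I(P) = (((P² + P*P) - 2)*P - 2)/5 = (((P² + P²) - 2)*P - 2)/5 = ((2*P² - 2)*P - 2)/5 = ((-2 + 2*P²)*P - 2)/5 = (P*(-2 + 2*P²) - 2)/5 = (-2 + P*(-2 + 2*P²))/5 = -⅖ + P*(-2 + 2*P²)/5)
(-74 + I(k(1)))² = (-74 + (-⅖ - 2*(-3 - 1*1)/5 + 2*(-3 - 1*1)³/5))² = (-74 + (-⅖ - 2*(-3 - 1)/5 + 2*(-3 - 1)³/5))² = (-74 + (-⅖ - ⅖*(-4) + (⅖)*(-4)³))² = (-74 + (-⅖ + 8/5 + (⅖)*(-64)))² = (-74 + (-⅖ + 8/5 - 128/5))² = (-74 - 122/5)² = (-492/5)² = 242064/25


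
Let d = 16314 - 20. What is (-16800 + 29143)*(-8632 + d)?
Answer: 94572066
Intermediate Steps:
d = 16294
(-16800 + 29143)*(-8632 + d) = (-16800 + 29143)*(-8632 + 16294) = 12343*7662 = 94572066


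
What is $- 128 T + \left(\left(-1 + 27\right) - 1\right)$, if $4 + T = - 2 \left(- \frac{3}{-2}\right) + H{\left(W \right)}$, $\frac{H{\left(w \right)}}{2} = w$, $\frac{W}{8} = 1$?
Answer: $-1127$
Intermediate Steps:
$W = 8$ ($W = 8 \cdot 1 = 8$)
$H{\left(w \right)} = 2 w$
$T = 9$ ($T = -4 + \left(- 2 \left(- \frac{3}{-2}\right) + 2 \cdot 8\right) = -4 + \left(- 2 \left(\left(-3\right) \left(- \frac{1}{2}\right)\right) + 16\right) = -4 + \left(\left(-2\right) \frac{3}{2} + 16\right) = -4 + \left(-3 + 16\right) = -4 + 13 = 9$)
$- 128 T + \left(\left(-1 + 27\right) - 1\right) = \left(-128\right) 9 + \left(\left(-1 + 27\right) - 1\right) = -1152 + \left(26 - 1\right) = -1152 + 25 = -1127$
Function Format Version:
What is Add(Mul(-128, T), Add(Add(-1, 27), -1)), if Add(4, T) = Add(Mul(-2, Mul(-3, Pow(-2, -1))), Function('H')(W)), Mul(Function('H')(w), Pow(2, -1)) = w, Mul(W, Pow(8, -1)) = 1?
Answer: -1127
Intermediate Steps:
W = 8 (W = Mul(8, 1) = 8)
Function('H')(w) = Mul(2, w)
T = 9 (T = Add(-4, Add(Mul(-2, Mul(-3, Pow(-2, -1))), Mul(2, 8))) = Add(-4, Add(Mul(-2, Mul(-3, Rational(-1, 2))), 16)) = Add(-4, Add(Mul(-2, Rational(3, 2)), 16)) = Add(-4, Add(-3, 16)) = Add(-4, 13) = 9)
Add(Mul(-128, T), Add(Add(-1, 27), -1)) = Add(Mul(-128, 9), Add(Add(-1, 27), -1)) = Add(-1152, Add(26, -1)) = Add(-1152, 25) = -1127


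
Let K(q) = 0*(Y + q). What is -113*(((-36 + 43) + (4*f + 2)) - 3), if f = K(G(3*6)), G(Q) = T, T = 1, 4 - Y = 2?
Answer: -678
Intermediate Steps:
Y = 2 (Y = 4 - 1*2 = 4 - 2 = 2)
G(Q) = 1
K(q) = 0 (K(q) = 0*(2 + q) = 0)
f = 0
-113*(((-36 + 43) + (4*f + 2)) - 3) = -113*(((-36 + 43) + (4*0 + 2)) - 3) = -113*((7 + (0 + 2)) - 3) = -113*((7 + 2) - 3) = -113*(9 - 3) = -113*6 = -678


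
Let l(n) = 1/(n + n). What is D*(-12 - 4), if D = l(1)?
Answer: -8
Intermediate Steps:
l(n) = 1/(2*n)
D = ½ (D = (½)/1 = (½)*1 = ½ ≈ 0.50000)
D*(-12 - 4) = (-12 - 4)/2 = (½)*(-16) = -8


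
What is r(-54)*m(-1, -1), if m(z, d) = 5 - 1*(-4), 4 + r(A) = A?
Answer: -522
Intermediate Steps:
r(A) = -4 + A
m(z, d) = 9 (m(z, d) = 5 + 4 = 9)
r(-54)*m(-1, -1) = (-4 - 54)*9 = -58*9 = -522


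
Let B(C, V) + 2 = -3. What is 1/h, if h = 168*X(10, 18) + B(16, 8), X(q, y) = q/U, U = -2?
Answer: -1/845 ≈ -0.0011834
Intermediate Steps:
B(C, V) = -5 (B(C, V) = -2 - 3 = -5)
X(q, y) = -q/2 (X(q, y) = q/(-2) = q*(-½) = -q/2)
h = -845 (h = 168*(-½*10) - 5 = 168*(-5) - 5 = -840 - 5 = -845)
1/h = 1/(-845) = -1/845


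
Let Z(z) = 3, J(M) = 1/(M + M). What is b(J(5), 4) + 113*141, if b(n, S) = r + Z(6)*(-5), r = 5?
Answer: 15923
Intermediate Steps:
J(M) = 1/(2*M)
b(n, S) = -10 (b(n, S) = 5 + 3*(-5) = 5 - 15 = -10)
b(J(5), 4) + 113*141 = -10 + 113*141 = -10 + 15933 = 15923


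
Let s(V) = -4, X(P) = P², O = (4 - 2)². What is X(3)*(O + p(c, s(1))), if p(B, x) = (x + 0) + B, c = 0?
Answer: 0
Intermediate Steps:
O = 4 (O = 2² = 4)
p(B, x) = B + x (p(B, x) = x + B = B + x)
X(3)*(O + p(c, s(1))) = 3²*(4 + (0 - 4)) = 9*(4 - 4) = 9*0 = 0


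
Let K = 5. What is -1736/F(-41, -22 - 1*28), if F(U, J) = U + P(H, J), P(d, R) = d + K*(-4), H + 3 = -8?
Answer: 217/9 ≈ 24.111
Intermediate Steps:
H = -11 (H = -3 - 8 = -11)
P(d, R) = -20 + d (P(d, R) = d + 5*(-4) = d - 20 = -20 + d)
F(U, J) = -31 + U (F(U, J) = U + (-20 - 11) = U - 31 = -31 + U)
-1736/F(-41, -22 - 1*28) = -1736/(-31 - 41) = -1736/(-72) = -1736*(-1/72) = 217/9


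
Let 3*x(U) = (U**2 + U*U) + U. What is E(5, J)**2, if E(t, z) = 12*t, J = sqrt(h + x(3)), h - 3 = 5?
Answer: 3600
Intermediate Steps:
h = 8 (h = 3 + 5 = 8)
x(U) = U/3 + 2*U**2/3 (x(U) = ((U**2 + U*U) + U)/3 = ((U**2 + U**2) + U)/3 = (2*U**2 + U)/3 = (U + 2*U**2)/3 = U/3 + 2*U**2/3)
J = sqrt(15) (J = sqrt(8 + (1/3)*3*(1 + 2*3)) = sqrt(8 + (1/3)*3*(1 + 6)) = sqrt(8 + (1/3)*3*7) = sqrt(8 + 7) = sqrt(15) ≈ 3.8730)
E(5, J)**2 = (12*5)**2 = 60**2 = 3600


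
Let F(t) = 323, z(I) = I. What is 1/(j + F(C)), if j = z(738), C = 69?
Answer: 1/1061 ≈ 0.00094251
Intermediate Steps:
j = 738
1/(j + F(C)) = 1/(738 + 323) = 1/1061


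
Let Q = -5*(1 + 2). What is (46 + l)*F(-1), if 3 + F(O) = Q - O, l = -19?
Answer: -459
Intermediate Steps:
Q = -15 (Q = -5*3 = -15)
F(O) = -18 - O (F(O) = -3 + (-15 - O) = -18 - O)
(46 + l)*F(-1) = (46 - 19)*(-18 - 1*(-1)) = 27*(-18 + 1) = 27*(-17) = -459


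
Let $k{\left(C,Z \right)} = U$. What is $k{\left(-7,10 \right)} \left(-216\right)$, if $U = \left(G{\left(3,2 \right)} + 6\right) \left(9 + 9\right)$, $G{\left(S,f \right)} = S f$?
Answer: $-46656$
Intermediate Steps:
$U = 216$ ($U = \left(3 \cdot 2 + 6\right) \left(9 + 9\right) = \left(6 + 6\right) 18 = 12 \cdot 18 = 216$)
$k{\left(C,Z \right)} = 216$
$k{\left(-7,10 \right)} \left(-216\right) = 216 \left(-216\right) = -46656$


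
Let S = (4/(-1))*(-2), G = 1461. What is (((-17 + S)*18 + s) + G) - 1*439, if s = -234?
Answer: 626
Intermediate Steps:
S = 8 (S = (4*(-1))*(-2) = -4*(-2) = 8)
(((-17 + S)*18 + s) + G) - 1*439 = (((-17 + 8)*18 - 234) + 1461) - 1*439 = ((-9*18 - 234) + 1461) - 439 = ((-162 - 234) + 1461) - 439 = (-396 + 1461) - 439 = 1065 - 439 = 626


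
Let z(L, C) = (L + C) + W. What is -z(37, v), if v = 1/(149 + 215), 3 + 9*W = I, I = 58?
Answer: -141241/3276 ≈ -43.114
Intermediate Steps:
W = 55/9 (W = -⅓ + (⅑)*58 = -⅓ + 58/9 = 55/9 ≈ 6.1111)
v = 1/364 ≈ 0.0027473
z(L, C) = 55/9 + C + L (z(L, C) = (L + C) + 55/9 = (C + L) + 55/9 = 55/9 + C + L)
-z(37, v) = -(55/9 + 1/364 + 37) = -1*141241/3276 = -141241/3276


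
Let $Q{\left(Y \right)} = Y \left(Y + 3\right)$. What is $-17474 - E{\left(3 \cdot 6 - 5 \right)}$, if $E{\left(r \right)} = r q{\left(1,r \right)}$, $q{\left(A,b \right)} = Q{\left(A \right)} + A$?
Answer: $-17539$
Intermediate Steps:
$Q{\left(Y \right)} = Y \left(3 + Y\right)$
$q{\left(A,b \right)} = A + A \left(3 + A\right)$ ($q{\left(A,b \right)} = A \left(3 + A\right) + A = A + A \left(3 + A\right)$)
$E{\left(r \right)} = 5 r$ ($E{\left(r \right)} = r 1 \left(4 + 1\right) = r 1 \cdot 5 = r 5 = 5 r$)
$-17474 - E{\left(3 \cdot 6 - 5 \right)} = -17474 - 5 \left(3 \cdot 6 - 5\right) = -17474 - 5 \left(18 - 5\right) = -17474 - 5 \cdot 13 = -17474 - 65 = -17539$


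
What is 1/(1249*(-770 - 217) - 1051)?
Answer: -1/1233814 ≈ -8.1050e-7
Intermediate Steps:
1/(1249*(-770 - 217) - 1051) = 1/(1249*(-987) - 1051) = 1/(-1232763 - 1051) = 1/(-1233814) = -1/1233814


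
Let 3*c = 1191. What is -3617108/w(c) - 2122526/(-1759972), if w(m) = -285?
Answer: 3183306860443/250796010 ≈ 12693.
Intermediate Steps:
c = 397 (c = (⅓)*1191 = 397)
-3617108/w(c) - 2122526/(-1759972) = -3617108/(-285) - 2122526/(-1759972) = -3617108*(-1/285) - 2122526*(-1/1759972) = 3617108/285 + 1061263/879986 = 3183306860443/250796010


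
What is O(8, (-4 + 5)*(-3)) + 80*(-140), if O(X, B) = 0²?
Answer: -11200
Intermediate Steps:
O(X, B) = 0
O(8, (-4 + 5)*(-3)) + 80*(-140) = 0 + 80*(-140) = 0 - 11200 = -11200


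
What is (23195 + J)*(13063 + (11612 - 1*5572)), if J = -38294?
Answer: -288436197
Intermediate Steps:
(23195 + J)*(13063 + (11612 - 1*5572)) = (23195 - 38294)*(13063 + (11612 - 1*5572)) = -15099*(13063 + (11612 - 5572)) = -15099*(13063 + 6040) = -15099*19103 = -288436197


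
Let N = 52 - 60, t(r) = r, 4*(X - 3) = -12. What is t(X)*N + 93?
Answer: 93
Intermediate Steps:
X = 0 (X = 3 + (1/4)*(-12) = 3 - 3 = 0)
N = -8
t(X)*N + 93 = 0*(-8) + 93 = 0 + 93 = 93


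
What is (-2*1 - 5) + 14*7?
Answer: 91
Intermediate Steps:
(-2*1 - 5) + 14*7 = (-2 - 5) + 98 = -7 + 98 = 91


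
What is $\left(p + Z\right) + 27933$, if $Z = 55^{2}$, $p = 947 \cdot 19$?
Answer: $48951$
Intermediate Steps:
$p = 17993$
$Z = 3025$
$\left(p + Z\right) + 27933 = \left(17993 + 3025\right) + 27933 = 21018 + 27933 = 48951$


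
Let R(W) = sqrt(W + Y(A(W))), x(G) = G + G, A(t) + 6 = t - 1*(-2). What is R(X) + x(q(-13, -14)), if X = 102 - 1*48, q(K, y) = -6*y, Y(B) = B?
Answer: 168 + 2*sqrt(26) ≈ 178.20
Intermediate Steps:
A(t) = -4 + t (A(t) = -6 + (t - 1*(-2)) = -6 + (t + 2) = -6 + (2 + t) = -4 + t)
x(G) = 2*G
X = 54 (X = 102 - 48 = 54)
R(W) = sqrt(-4 + 2*W) (R(W) = sqrt(W + (-4 + W)) = sqrt(-4 + 2*W))
R(X) + x(q(-13, -14)) = sqrt(-4 + 2*54) + 2*(-6*(-14)) = sqrt(-4 + 108) + 2*84 = sqrt(104) + 168 = 2*sqrt(26) + 168 = 168 + 2*sqrt(26)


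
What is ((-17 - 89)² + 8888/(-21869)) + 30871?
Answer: 920829095/21869 ≈ 42107.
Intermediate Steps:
((-17 - 89)² + 8888/(-21869)) + 30871 = ((-106)² + 8888*(-1/21869)) + 30871 = (11236 - 8888/21869) + 30871 = 245711196/21869 + 30871 = 920829095/21869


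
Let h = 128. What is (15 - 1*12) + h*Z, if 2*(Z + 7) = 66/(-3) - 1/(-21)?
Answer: -48257/21 ≈ -2298.0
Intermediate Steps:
Z = -755/42 (Z = -7 + (66/(-3) - 1/(-21))/2 = -7 + (66*(-⅓) - 1*(-1/21))/2 = -7 + (-22 + 1/21)/2 = -7 + (½)*(-461/21) = -7 - 461/42 = -755/42 ≈ -17.976)
(15 - 1*12) + h*Z = (15 - 1*12) + 128*(-755/42) = (15 - 12) - 48320/21 = 3 - 48320/21 = -48257/21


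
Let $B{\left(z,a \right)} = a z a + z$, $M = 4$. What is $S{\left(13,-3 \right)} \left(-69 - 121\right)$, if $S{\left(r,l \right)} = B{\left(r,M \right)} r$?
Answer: $-545870$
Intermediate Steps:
$B{\left(z,a \right)} = z + z a^{2}$ ($B{\left(z,a \right)} = z a^{2} + z = z + z a^{2}$)
$S{\left(r,l \right)} = 17 r^{2}$ ($S{\left(r,l \right)} = r \left(1 + 4^{2}\right) r = r \left(1 + 16\right) r = r 17 r = 17 r r = 17 r^{2}$)
$S{\left(13,-3 \right)} \left(-69 - 121\right) = 17 \cdot 13^{2} \left(-69 - 121\right) = 17 \cdot 169 \left(-190\right) = 2873 \left(-190\right) = -545870$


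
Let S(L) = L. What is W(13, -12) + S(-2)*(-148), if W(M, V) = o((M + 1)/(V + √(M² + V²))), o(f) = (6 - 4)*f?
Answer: 50360/169 + 28*√313/169 ≈ 300.92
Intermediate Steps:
o(f) = 2*f
W(M, V) = 2*(1 + M)/(V + √(M² + V²)) (W(M, V) = 2*((M + 1)/(V + √(M² + V²))) = 2*((1 + M)/(V + √(M² + V²))) = 2*(1 + M)/(V + √(M² + V²)))
W(13, -12) + S(-2)*(-148) = 2*(1 + 13)/(-12 + √(13² + (-12)²)) - 2*(-148) = 2*14/(-12 + √(169 + 144)) + 296 = 2*14/(-12 + √313) + 296 = 28/(-12 + √313) + 296 = 296 + 28/(-12 + √313)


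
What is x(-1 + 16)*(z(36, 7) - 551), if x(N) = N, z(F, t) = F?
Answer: -7725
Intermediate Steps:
x(-1 + 16)*(z(36, 7) - 551) = (-1 + 16)*(36 - 551) = 15*(-515) = -7725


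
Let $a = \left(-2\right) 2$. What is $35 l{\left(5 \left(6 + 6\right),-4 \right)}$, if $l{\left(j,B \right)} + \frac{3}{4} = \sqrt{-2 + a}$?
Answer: $- \frac{105}{4} + 35 i \sqrt{6} \approx -26.25 + 85.732 i$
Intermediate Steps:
$a = -4$
$l{\left(j,B \right)} = - \frac{3}{4} + i \sqrt{6}$ ($l{\left(j,B \right)} = - \frac{3}{4} + \sqrt{-2 - 4} = - \frac{3}{4} + \sqrt{-6} = - \frac{3}{4} + i \sqrt{6}$)
$35 l{\left(5 \left(6 + 6\right),-4 \right)} = 35 \left(- \frac{3}{4} + i \sqrt{6}\right) = - \frac{105}{4} + 35 i \sqrt{6}$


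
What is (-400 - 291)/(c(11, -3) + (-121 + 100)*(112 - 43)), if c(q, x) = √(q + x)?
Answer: 1001259/2099593 + 1382*√2/2099593 ≈ 0.47781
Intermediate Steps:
(-400 - 291)/(c(11, -3) + (-121 + 100)*(112 - 43)) = (-400 - 291)/(√(11 - 3) + (-121 + 100)*(112 - 43)) = -691/(√8 - 21*69) = -691/(2*√2 - 1449) = -691/(-1449 + 2*√2)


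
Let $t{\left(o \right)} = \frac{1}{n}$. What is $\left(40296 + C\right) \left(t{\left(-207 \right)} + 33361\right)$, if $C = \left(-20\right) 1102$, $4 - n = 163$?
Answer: $\frac{96837089888}{159} \approx 6.0904 \cdot 10^{8}$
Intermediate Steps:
$n = -159$ ($n = 4 - 163 = -159$)
$t{\left(o \right)} = - \frac{1}{159}$ ($t{\left(o \right)} = \frac{1}{-159} = - \frac{1}{159}$)
$C = -22040$
$\left(40296 + C\right) \left(t{\left(-207 \right)} + 33361\right) = \left(40296 - 22040\right) \left(- \frac{1}{159} + 33361\right) = 18256 \cdot \frac{5304398}{159} = \frac{96837089888}{159}$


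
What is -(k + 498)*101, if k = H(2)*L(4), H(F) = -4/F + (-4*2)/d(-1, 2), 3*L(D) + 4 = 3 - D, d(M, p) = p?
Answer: -51308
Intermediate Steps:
L(D) = -1/3 - D/3 (L(D) = -4/3 + (3 - D)/3 = -4/3 + (1 - D/3) = -1/3 - D/3)
H(F) = -4 - 4/F (H(F) = -4/F - 4*2/2 = -4/F - 8*1/2 = -4/F - 4 = -4 - 4/F)
k = 10 (k = (-4 - 4/2)*(-1/3 - 1/3*4) = (-4 - 4*1/2)*(-1/3 - 4/3) = (-4 - 2)*(-5/3) = -6*(-5/3) = 10)
-(k + 498)*101 = -(10 + 498)*101 = -508*101 = -1*51308 = -51308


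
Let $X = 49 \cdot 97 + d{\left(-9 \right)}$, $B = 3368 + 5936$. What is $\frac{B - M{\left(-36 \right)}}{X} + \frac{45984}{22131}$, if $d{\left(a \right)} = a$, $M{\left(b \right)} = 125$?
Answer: $\frac{140429515}{34996488} \approx 4.0127$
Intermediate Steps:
$B = 9304$
$X = 4744$ ($X = 49 \cdot 97 - 9 = 4753 - 9 = 4744$)
$\frac{B - M{\left(-36 \right)}}{X} + \frac{45984}{22131} = \frac{9304 - 125}{4744} + \frac{45984}{22131} = \left(9304 - 125\right) \frac{1}{4744} + 45984 \cdot \frac{1}{22131} = 9179 \cdot \frac{1}{4744} + \frac{15328}{7377} = \frac{9179}{4744} + \frac{15328}{7377} = \frac{140429515}{34996488}$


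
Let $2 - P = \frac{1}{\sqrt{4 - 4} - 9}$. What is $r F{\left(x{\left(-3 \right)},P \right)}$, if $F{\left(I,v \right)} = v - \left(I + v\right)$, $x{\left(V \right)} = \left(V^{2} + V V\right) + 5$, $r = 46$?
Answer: $-1058$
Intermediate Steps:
$x{\left(V \right)} = 5 + 2 V^{2}$ ($x{\left(V \right)} = \left(V^{2} + V^{2}\right) + 5 = 2 V^{2} + 5 = 5 + 2 V^{2}$)
$P = \frac{19}{9}$ ($P = 2 - \frac{1}{\sqrt{4 - 4} - 9} = 2 - \frac{1}{\sqrt{0} - 9} = 2 - \frac{1}{0 - 9} = 2 - \frac{1}{-9} = 2 - - \frac{1}{9} = 2 + \frac{1}{9} = \frac{19}{9} \approx 2.1111$)
$F{\left(I,v \right)} = - I$ ($F{\left(I,v \right)} = v - \left(I + v\right) = - I$)
$r F{\left(x{\left(-3 \right)},P \right)} = 46 \left(- (5 + 2 \left(-3\right)^{2})\right) = 46 \left(- (5 + 2 \cdot 9)\right) = 46 \left(- (5 + 18)\right) = 46 \left(\left(-1\right) 23\right) = 46 \left(-23\right) = -1058$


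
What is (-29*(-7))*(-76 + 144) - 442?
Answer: 13362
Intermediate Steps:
(-29*(-7))*(-76 + 144) - 442 = 203*68 - 442 = 13804 - 442 = 13362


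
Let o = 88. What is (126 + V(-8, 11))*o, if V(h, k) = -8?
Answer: 10384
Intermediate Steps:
(126 + V(-8, 11))*o = (126 - 8)*88 = 118*88 = 10384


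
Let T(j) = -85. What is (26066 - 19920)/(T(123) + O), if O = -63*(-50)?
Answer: 6146/3065 ≈ 2.0052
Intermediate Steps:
O = 3150
(26066 - 19920)/(T(123) + O) = (26066 - 19920)/(-85 + 3150) = 6146/3065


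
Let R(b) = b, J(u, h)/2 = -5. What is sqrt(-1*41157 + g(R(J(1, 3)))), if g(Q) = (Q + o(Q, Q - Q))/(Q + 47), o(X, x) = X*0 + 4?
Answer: I*sqrt(56344155)/37 ≈ 202.87*I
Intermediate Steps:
J(u, h) = -10 (J(u, h) = 2*(-5) = -10)
o(X, x) = 4 (o(X, x) = 0 + 4 = 4)
g(Q) = (4 + Q)/(47 + Q) (g(Q) = (Q + 4)/(Q + 47) = (4 + Q)/(47 + Q))
sqrt(-1*41157 + g(R(J(1, 3)))) = sqrt(-1*41157 + (4 - 10)/(47 - 10)) = sqrt(-41157 - 6/37) = sqrt(-1522815/37) = I*sqrt(56344155)/37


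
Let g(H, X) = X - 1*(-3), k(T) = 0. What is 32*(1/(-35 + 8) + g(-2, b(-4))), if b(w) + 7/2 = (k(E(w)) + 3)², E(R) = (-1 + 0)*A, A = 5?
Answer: 7312/27 ≈ 270.81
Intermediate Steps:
E(R) = -5 (E(R) = (-1 + 0)*5 = -1*5 = -5)
b(w) = 11/2 (b(w) = -7/2 + (0 + 3)² = -7/2 + 3² = -7/2 + 9 = 11/2)
g(H, X) = 3 + X (g(H, X) = X + 3 = 3 + X)
32*(1/(-35 + 8) + g(-2, b(-4))) = 32*(1/(-35 + 8) + (3 + 11/2)) = 32*(1/(-27) + 17/2) = 32*(-1/27 + 17/2) = 32*(457/54) = 7312/27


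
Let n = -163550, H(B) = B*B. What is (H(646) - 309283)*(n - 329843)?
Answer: -53302725969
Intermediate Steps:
H(B) = B²
(H(646) - 309283)*(n - 329843) = (646² - 309283)*(-163550 - 329843) = (417316 - 309283)*(-493393) = 108033*(-493393) = -53302725969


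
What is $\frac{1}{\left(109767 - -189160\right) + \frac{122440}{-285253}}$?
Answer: $\frac{285253}{85269701091} \approx 3.3453 \cdot 10^{-6}$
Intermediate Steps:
$\frac{1}{\left(109767 - -189160\right) + \frac{122440}{-285253}} = \frac{1}{\left(109767 + 189160\right) + 122440 \left(- \frac{1}{285253}\right)} = \frac{1}{298927 - \frac{122440}{285253}} = \frac{1}{\frac{85269701091}{285253}} = \frac{285253}{85269701091}$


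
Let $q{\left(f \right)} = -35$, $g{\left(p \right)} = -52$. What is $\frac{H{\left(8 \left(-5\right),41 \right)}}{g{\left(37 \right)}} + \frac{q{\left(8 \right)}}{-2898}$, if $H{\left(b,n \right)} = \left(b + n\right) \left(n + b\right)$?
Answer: $- \frac{77}{10764} \approx -0.0071535$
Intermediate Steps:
$H{\left(b,n \right)} = \left(b + n\right)^{2}$ ($H{\left(b,n \right)} = \left(b + n\right) \left(b + n\right) = \left(b + n\right)^{2}$)
$\frac{H{\left(8 \left(-5\right),41 \right)}}{g{\left(37 \right)}} + \frac{q{\left(8 \right)}}{-2898} = \frac{\left(8 \left(-5\right) + 41\right)^{2}}{-52} - \frac{35}{-2898} = \left(-40 + 41\right)^{2} \left(- \frac{1}{52}\right) - - \frac{5}{414} = 1^{2} \left(- \frac{1}{52}\right) + \frac{5}{414} = 1 \left(- \frac{1}{52}\right) + \frac{5}{414} = - \frac{1}{52} + \frac{5}{414} = - \frac{77}{10764}$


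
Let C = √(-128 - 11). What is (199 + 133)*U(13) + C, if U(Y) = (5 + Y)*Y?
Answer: 77688 + I*√139 ≈ 77688.0 + 11.79*I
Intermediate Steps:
U(Y) = Y*(5 + Y)
C = I*√139 (C = √(-139) = I*√139 ≈ 11.79*I)
(199 + 133)*U(13) + C = (199 + 133)*(13*(5 + 13)) + I*√139 = 332*(13*18) + I*√139 = 332*234 + I*√139 = 77688 + I*√139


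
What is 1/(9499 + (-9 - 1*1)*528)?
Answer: 1/4219 ≈ 0.00023702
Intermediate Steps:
1/(9499 + (-9 - 1*1)*528) = 1/(9499 + (-9 - 1)*528) = 1/(9499 - 10*528) = 1/(9499 - 5280) = 1/4219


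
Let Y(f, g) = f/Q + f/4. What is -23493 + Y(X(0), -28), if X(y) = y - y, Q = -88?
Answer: -23493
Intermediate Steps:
X(y) = 0
Y(f, g) = 21*f/88 (Y(f, g) = f/(-88) + f/4 = f*(-1/88) + f*(1/4) = -f/88 + f/4 = 21*f/88)
-23493 + Y(X(0), -28) = -23493 + (21/88)*0 = -23493 + 0 = -23493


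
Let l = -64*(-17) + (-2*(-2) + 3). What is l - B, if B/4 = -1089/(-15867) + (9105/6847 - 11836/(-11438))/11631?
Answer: 498588640097977/455446616583 ≈ 1094.7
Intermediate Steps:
l = 1095 (l = 1088 + (4 + 3) = 1088 + 7 = 1095)
B = 125405060408/455446616583 (B = 4*(-1089/(-15867) + (9105/6847 - 11836/(-11438))/11631) = 4*(-1089*(-1/15867) + (9105*(1/6847) - 11836*(-1/11438))*(1/11631)) = 4*(121/1763 + (9105/6847 + 5918/5719)*(1/11631)) = 4*(121/1763 + (92592041/39157993)*(1/11631)) = 4*(121/1763 + 92592041/455446616583) = 4*(31351265102/455446616583) = 125405060408/455446616583 ≈ 0.27535)
l - B = 1095 - 1*125405060408/455446616583 = 1095 - 125405060408/455446616583 = 498588640097977/455446616583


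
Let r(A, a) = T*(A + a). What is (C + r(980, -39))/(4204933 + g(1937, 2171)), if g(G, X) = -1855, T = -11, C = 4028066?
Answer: 4017715/4203078 ≈ 0.95590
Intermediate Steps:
r(A, a) = -11*A - 11*a (r(A, a) = -11*(A + a) = -11*A - 11*a)
(C + r(980, -39))/(4204933 + g(1937, 2171)) = (4028066 + (-11*980 - 11*(-39)))/(4204933 - 1855) = (4028066 + (-10780 + 429))/4203078 = (4028066 - 10351)*(1/4203078) = 4017715*(1/4203078) = 4017715/4203078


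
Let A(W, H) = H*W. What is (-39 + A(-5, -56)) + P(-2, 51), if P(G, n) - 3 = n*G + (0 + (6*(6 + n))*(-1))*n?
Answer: -17300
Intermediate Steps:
P(G, n) = 3 + G*n + n*(-36 - 6*n) (P(G, n) = 3 + (n*G + (0 + (6*(6 + n))*(-1))*n) = 3 + (G*n + (0 + (36 + 6*n)*(-1))*n) = 3 + (G*n + (0 + (-36 - 6*n))*n) = 3 + (G*n + (-36 - 6*n)*n) = 3 + (G*n + n*(-36 - 6*n)) = 3 + G*n + n*(-36 - 6*n))
(-39 + A(-5, -56)) + P(-2, 51) = (-39 - 56*(-5)) + (3 - 36*51 - 6*51² - 2*51) = (-39 + 280) + (3 - 1836 - 6*2601 - 102) = 241 + (3 - 1836 - 15606 - 102) = 241 - 17541 = -17300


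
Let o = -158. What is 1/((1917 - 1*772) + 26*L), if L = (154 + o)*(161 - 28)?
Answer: -1/12687 ≈ -7.8821e-5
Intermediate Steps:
L = -532 (L = (154 - 158)*(161 - 28) = -4*133 = -532)
1/((1917 - 1*772) + 26*L) = 1/((1917 - 1*772) + 26*(-532)) = 1/((1917 - 772) - 13832) = 1/(1145 - 13832) = 1/(-12687) = -1/12687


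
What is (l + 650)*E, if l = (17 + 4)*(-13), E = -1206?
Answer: -454662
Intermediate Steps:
l = -273 (l = 21*(-13) = -273)
(l + 650)*E = (-273 + 650)*(-1206) = 377*(-1206) = -454662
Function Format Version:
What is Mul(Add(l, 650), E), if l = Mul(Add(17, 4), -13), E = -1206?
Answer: -454662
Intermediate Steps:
l = -273 (l = Mul(21, -13) = -273)
Mul(Add(l, 650), E) = Mul(Add(-273, 650), -1206) = Mul(377, -1206) = -454662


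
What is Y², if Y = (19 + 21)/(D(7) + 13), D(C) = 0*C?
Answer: 1600/169 ≈ 9.4675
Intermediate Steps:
D(C) = 0
Y = 40/13 (Y = (19 + 21)/(0 + 13) = 40/13 ≈ 3.0769)
Y² = (40/13)² = 1600/169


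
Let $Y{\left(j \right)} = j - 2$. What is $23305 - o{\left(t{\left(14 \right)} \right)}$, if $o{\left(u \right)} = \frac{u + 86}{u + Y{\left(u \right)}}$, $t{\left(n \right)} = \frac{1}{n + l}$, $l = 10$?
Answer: $\frac{1074095}{46} \approx 23350.0$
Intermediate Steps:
$Y{\left(j \right)} = -2 + j$
$t{\left(n \right)} = \frac{1}{10 + n}$ ($t{\left(n \right)} = \frac{1}{n + 10} = \frac{1}{10 + n}$)
$o{\left(u \right)} = \frac{86 + u}{-2 + 2 u}$ ($o{\left(u \right)} = \frac{u + 86}{u + \left(-2 + u\right)} = \frac{86 + u}{-2 + 2 u}$)
$23305 - o{\left(t{\left(14 \right)} \right)} = 23305 - \frac{86 + \frac{1}{10 + 14}}{2 \left(-1 + \frac{1}{10 + 14}\right)} = 23305 - \frac{86 + \frac{1}{24}}{2 \left(-1 + \frac{1}{24}\right)} = 23305 - \frac{1}{2} \frac{1}{- \frac{23}{24}} \cdot \frac{2065}{24} = 23305 - \frac{1}{2} \left(- \frac{24}{23}\right) \frac{2065}{24} = 23305 - - \frac{2065}{46} = 23305 + \frac{2065}{46} = \frac{1074095}{46}$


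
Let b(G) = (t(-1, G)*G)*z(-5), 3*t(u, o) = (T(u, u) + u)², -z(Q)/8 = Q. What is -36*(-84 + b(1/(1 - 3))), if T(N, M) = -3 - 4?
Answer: 18384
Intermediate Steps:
z(Q) = -8*Q
T(N, M) = -7
t(u, o) = (-7 + u)²/3
b(G) = 2560*G/3 (b(G) = (((-7 - 1)²/3)*G)*(-8*(-5)) = (((⅓)*(-8)²)*G)*40 = (((⅓)*64)*G)*40 = (64*G/3)*40 = 2560*G/3)
-36*(-84 + b(1/(1 - 3))) = -36*(-84 + 2560/(3*(1 - 3))) = -36*(-84 + (2560/3)/(-2)) = -36*(-84 + (2560/3)*(-½)) = -36*(-84 - 1280/3) = -36*(-1532/3) = 18384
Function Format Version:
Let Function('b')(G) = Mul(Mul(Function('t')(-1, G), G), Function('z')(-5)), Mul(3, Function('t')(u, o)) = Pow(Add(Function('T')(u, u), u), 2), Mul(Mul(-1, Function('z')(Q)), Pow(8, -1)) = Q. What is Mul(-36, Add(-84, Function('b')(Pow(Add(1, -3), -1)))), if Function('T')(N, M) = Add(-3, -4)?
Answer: 18384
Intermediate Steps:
Function('z')(Q) = Mul(-8, Q)
Function('T')(N, M) = -7
Function('t')(u, o) = Mul(Rational(1, 3), Pow(Add(-7, u), 2))
Function('b')(G) = Mul(Rational(2560, 3), G) (Function('b')(G) = Mul(Mul(Mul(Rational(1, 3), Pow(Add(-7, -1), 2)), G), Mul(-8, -5)) = Mul(Mul(Mul(Rational(1, 3), Pow(-8, 2)), G), 40) = Mul(Mul(Mul(Rational(1, 3), 64), G), 40) = Mul(Mul(Rational(64, 3), G), 40) = Mul(Rational(2560, 3), G))
Mul(-36, Add(-84, Function('b')(Pow(Add(1, -3), -1)))) = Mul(-36, Add(-84, Mul(Rational(2560, 3), Pow(Add(1, -3), -1)))) = Mul(-36, Add(-84, Mul(Rational(2560, 3), Pow(-2, -1)))) = Mul(-36, Add(-84, Mul(Rational(2560, 3), Rational(-1, 2)))) = Mul(-36, Add(-84, Rational(-1280, 3))) = Mul(-36, Rational(-1532, 3)) = 18384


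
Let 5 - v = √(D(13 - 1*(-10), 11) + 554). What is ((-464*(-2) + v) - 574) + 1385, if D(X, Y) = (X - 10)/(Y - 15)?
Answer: 1744 - √2203/2 ≈ 1720.5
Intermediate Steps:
D(X, Y) = (-10 + X)/(-15 + Y)
v = 5 - √2203/2 (v = 5 - √((-10 + (13 - 1*(-10)))/(-15 + 11) + 554) = 5 - √((-10 + (13 + 10))/(-4) + 554) = 5 - √(-(-10 + 23)/4 + 554) = 5 - √(-¼*13 + 554) = 5 - √(-13/4 + 554) = 5 - √(2203/4) = 5 - √2203/2 ≈ -18.468)
((-464*(-2) + v) - 574) + 1385 = ((-464*(-2) + (5 - √2203/2)) - 574) + 1385 = ((928 + (5 - √2203/2)) - 574) + 1385 = ((933 - √2203/2) - 574) + 1385 = (359 - √2203/2) + 1385 = 1744 - √2203/2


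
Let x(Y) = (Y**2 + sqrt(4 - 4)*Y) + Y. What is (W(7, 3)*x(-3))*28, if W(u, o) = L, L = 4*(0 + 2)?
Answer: 1344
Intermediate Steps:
L = 8 (L = 4*2 = 8)
W(u, o) = 8
x(Y) = Y + Y**2 (x(Y) = (Y**2 + sqrt(0)*Y) + Y = (Y**2 + 0*Y) + Y = (Y**2 + 0) + Y = Y**2 + Y = Y + Y**2)
(W(7, 3)*x(-3))*28 = (8*(-3*(1 - 3)))*28 = (8*(-3*(-2)))*28 = (8*6)*28 = 48*28 = 1344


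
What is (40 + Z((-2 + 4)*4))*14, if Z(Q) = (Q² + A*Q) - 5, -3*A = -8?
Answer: 5054/3 ≈ 1684.7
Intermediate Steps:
A = 8/3 (A = -⅓*(-8) = 8/3 ≈ 2.6667)
Z(Q) = -5 + Q² + 8*Q/3 (Z(Q) = (Q² + 8*Q/3) - 5 = -5 + Q² + 8*Q/3)
(40 + Z((-2 + 4)*4))*14 = (40 + (-5 + ((-2 + 4)*4)² + 8*((-2 + 4)*4)/3))*14 = (40 + (-5 + (2*4)² + 8*(2*4)/3))*14 = (40 + (-5 + 8² + (8/3)*8))*14 = (40 + (-5 + 64 + 64/3))*14 = (40 + 241/3)*14 = (361/3)*14 = 5054/3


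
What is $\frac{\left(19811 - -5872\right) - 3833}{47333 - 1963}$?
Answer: $\frac{2185}{4537} \approx 0.4816$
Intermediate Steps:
$\frac{\left(19811 - -5872\right) - 3833}{47333 - 1963} = \frac{\left(19811 + 5872\right) - 3833}{45370} = \left(25683 - 3833\right) \frac{1}{45370} = 21850 \cdot \frac{1}{45370} = \frac{2185}{4537}$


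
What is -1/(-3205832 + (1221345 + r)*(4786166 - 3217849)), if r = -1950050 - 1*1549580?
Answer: 1/3573076302177 ≈ 2.7987e-13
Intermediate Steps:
r = -3499630 (r = -1950050 - 1549580 = -3499630)
-1/(-3205832 + (1221345 + r)*(4786166 - 3217849)) = -1/(-3205832 + (1221345 - 3499630)*(4786166 - 3217849)) = -1/(-3205832 - 2278285*1568317) = -1/(-3205832 - 3573073096345) = -1/(-3573076302177) = -1*(-1/3573076302177) = 1/3573076302177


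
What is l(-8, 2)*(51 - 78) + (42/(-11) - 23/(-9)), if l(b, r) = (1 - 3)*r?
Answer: 10567/99 ≈ 106.74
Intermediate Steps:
l(b, r) = -2*r
l(-8, 2)*(51 - 78) + (42/(-11) - 23/(-9)) = (-2*2)*(51 - 78) + (42/(-11) - 23/(-9)) = -4*(-27) + (42*(-1/11) - 23*(-⅑)) = 108 + (-42/11 + 23/9) = 108 - 125/99 = 10567/99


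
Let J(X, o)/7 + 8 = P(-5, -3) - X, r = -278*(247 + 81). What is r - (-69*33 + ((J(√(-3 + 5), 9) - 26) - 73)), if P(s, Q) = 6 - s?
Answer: -88829 + 7*√2 ≈ -88819.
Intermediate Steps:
r = -91184 (r = -278*328 = -91184)
J(X, o) = 21 - 7*X (J(X, o) = -56 + 7*((6 - 1*(-5)) - X) = -56 + 7*((6 + 5) - X) = -56 + 7*(11 - X) = -56 + (77 - 7*X) = 21 - 7*X)
r - (-69*33 + ((J(√(-3 + 5), 9) - 26) - 73)) = -91184 - (-69*33 + (((21 - 7*√(-3 + 5)) - 26) - 73)) = -91184 - (-2277 + (((21 - 7*√2) - 26) - 73)) = -91184 - (-2277 + ((-5 - 7*√2) - 73)) = -91184 - (-2277 + (-78 - 7*√2)) = -91184 - (-2355 - 7*√2) = -91184 + (2355 + 7*√2) = -88829 + 7*√2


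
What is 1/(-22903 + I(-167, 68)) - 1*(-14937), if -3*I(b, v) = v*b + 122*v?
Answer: 326866370/21883 ≈ 14937.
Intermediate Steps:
I(b, v) = -122*v/3 - b*v/3 (I(b, v) = -(v*b + 122*v)/3 = -(b*v + 122*v)/3 = -(122*v + b*v)/3 = -122*v/3 - b*v/3)
1/(-22903 + I(-167, 68)) - 1*(-14937) = 1/(-22903 - ⅓*68*(122 - 167)) - 1*(-14937) = 1/(-22903 - ⅓*68*(-45)) + 14937 = 1/(-22903 + 1020) + 14937 = 1/(-21883) + 14937 = -1/21883 + 14937 = 326866370/21883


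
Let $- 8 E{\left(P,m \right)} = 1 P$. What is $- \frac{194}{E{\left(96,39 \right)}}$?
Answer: $\frac{97}{6} \approx 16.167$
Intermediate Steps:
$E{\left(P,m \right)} = - \frac{P}{8}$ ($E{\left(P,m \right)} = - \frac{1 P}{8} = - \frac{P}{8}$)
$- \frac{194}{E{\left(96,39 \right)}} = - \frac{194}{\left(- \frac{1}{8}\right) 96} = - \frac{194}{-12} = \left(-194\right) \left(- \frac{1}{12}\right) = \frac{97}{6}$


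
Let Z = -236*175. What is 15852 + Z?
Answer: -25448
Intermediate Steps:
Z = -41300
15852 + Z = 15852 - 41300 = -25448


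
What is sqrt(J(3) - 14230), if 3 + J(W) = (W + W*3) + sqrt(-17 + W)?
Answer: sqrt(-14221 + I*sqrt(14)) ≈ 0.0157 + 119.25*I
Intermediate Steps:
J(W) = -3 + sqrt(-17 + W) + 4*W (J(W) = -3 + ((W + W*3) + sqrt(-17 + W)) = -3 + ((W + 3*W) + sqrt(-17 + W)) = -3 + (4*W + sqrt(-17 + W)) = -3 + (sqrt(-17 + W) + 4*W) = -3 + sqrt(-17 + W) + 4*W)
sqrt(J(3) - 14230) = sqrt((-3 + sqrt(-17 + 3) + 4*3) - 14230) = sqrt((-3 + sqrt(-14) + 12) - 14230) = sqrt((-3 + I*sqrt(14) + 12) - 14230) = sqrt((9 + I*sqrt(14)) - 14230) = sqrt(-14221 + I*sqrt(14))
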